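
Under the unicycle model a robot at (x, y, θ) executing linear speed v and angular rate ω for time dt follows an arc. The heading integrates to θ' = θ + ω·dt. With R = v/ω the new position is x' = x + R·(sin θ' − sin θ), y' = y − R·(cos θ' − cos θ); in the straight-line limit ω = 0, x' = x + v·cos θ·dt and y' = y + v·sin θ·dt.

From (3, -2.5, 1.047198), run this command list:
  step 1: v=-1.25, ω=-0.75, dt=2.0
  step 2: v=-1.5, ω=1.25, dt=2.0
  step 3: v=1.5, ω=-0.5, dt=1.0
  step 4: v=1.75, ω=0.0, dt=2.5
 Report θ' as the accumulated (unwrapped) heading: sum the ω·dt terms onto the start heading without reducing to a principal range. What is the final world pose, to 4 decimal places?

(-0.9939, 1.0256, 1.5472)

step 1: θ'=-0.4528 (R=1.6667) → pose (0.8275, -3.1654, -0.4528)
step 2: θ'=2.0472 (R=-1.2000) → pose (-0.7639, -4.7947, 2.0472)
step 3: θ'=1.5472 (R=-3.0000) → pose (-1.0971, -3.3482, 1.5472)
step 4: θ'=1.5472 (straight) → pose (-0.9939, 1.0256, 1.5472)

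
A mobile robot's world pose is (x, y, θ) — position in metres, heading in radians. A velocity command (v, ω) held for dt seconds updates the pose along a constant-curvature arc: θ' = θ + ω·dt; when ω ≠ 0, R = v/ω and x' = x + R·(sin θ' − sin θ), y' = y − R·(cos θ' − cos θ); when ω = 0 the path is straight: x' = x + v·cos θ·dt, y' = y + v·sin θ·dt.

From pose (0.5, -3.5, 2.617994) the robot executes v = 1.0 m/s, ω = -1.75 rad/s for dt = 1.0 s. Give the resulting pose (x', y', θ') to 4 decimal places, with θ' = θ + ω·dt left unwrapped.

θ' = 2.6180 + -1.75·1.0 = 0.8680
R = v/ω = 1.0/-1.75 = -0.5714
x' = 0.5 + -0.5714·(sin 0.8680 − sin 2.6180) = 0.3497
y' = -3.5 − -0.5714·(cos 0.8680 − cos 2.6180) = -2.6358

(0.3497, -2.6358, 0.8680)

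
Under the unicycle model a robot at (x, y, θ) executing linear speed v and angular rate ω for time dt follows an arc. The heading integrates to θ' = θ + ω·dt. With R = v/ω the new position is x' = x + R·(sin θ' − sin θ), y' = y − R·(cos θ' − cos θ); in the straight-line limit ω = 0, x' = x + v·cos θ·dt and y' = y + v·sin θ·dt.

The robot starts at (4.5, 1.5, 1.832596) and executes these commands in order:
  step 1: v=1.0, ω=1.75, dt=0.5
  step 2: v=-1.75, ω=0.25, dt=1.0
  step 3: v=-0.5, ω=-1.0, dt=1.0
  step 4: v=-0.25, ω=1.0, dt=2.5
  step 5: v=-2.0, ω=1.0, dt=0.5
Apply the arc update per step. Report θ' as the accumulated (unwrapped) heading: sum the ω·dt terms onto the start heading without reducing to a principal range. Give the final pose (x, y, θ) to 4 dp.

step 1: θ'=2.7076 (R=0.5714) → pose (4.1883, 1.8706, 2.7076)
step 2: θ'=2.9576 (R=-7.0000) → pose (5.8511, 1.3398, 2.9576)
step 3: θ'=1.9576 (R=0.5000) → pose (6.2227, 1.0368, 1.9576)
step 4: θ'=4.4576 (R=-0.2500) → pose (6.6961, 1.0681, 4.4576)
step 5: θ'=4.9576 (R=-2.0000) → pose (6.7009, 2.0577, 4.9576)

(6.7009, 2.0577, 4.9576)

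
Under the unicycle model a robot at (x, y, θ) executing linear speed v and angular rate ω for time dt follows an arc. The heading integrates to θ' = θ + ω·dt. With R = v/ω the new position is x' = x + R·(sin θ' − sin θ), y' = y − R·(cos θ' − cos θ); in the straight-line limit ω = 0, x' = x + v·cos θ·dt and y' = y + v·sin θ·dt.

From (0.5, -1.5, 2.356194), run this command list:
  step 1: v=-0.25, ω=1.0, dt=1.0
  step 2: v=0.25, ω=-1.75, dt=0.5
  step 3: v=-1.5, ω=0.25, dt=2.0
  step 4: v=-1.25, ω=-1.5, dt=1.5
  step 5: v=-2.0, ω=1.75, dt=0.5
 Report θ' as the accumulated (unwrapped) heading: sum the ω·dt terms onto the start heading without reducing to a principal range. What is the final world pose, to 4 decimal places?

step 1: θ'=3.3562 (R=-0.2500) → pose (0.7300, -1.5675, 3.3562)
step 2: θ'=2.4812 (R=-0.1429) → pose (0.6120, -1.5407, 2.4812)
step 3: θ'=2.9812 (R=-6.0000) → pose (3.3343, -2.7252, 2.9812)
step 4: θ'=0.7312 (R=0.8333) → pose (3.7577, -4.1682, 0.7312)
step 5: θ'=1.6062 (R=-1.1429) → pose (3.3787, -5.0593, 1.6062)

(3.3787, -5.0593, 1.6062)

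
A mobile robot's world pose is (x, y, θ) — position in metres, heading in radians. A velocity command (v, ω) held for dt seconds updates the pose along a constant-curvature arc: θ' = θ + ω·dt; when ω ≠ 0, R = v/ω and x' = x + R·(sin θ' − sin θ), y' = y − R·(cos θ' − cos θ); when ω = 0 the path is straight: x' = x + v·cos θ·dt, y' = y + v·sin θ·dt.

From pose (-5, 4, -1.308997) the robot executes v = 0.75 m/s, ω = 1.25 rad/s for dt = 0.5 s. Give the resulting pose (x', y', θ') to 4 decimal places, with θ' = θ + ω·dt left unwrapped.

(-4.7996, 3.6903, -0.6840)

θ' = -1.3090 + 1.25·0.5 = -0.6840
R = v/ω = 0.75/1.25 = 0.6000
x' = -5 + 0.6000·(sin -0.6840 − sin -1.3090) = -4.7996
y' = 4 − 0.6000·(cos -0.6840 − cos -1.3090) = 3.6903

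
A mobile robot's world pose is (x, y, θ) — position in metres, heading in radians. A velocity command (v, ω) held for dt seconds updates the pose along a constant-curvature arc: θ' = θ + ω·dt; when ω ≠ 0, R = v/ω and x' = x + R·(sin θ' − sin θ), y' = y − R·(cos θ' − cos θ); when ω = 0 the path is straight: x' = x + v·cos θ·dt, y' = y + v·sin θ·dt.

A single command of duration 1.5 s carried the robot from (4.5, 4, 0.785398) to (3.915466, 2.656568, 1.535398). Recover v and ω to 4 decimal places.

v = -1.0000, ω = 0.5000

Δθ = 1.535398 − 0.785398 = 0.750000
ω = Δθ/dt = 0.750000/1.5 = 0.5000
R = −Δy/(cos θ' − cos θ) = -2.0000
v = R·ω = -2.0000·0.5000 = -1.0000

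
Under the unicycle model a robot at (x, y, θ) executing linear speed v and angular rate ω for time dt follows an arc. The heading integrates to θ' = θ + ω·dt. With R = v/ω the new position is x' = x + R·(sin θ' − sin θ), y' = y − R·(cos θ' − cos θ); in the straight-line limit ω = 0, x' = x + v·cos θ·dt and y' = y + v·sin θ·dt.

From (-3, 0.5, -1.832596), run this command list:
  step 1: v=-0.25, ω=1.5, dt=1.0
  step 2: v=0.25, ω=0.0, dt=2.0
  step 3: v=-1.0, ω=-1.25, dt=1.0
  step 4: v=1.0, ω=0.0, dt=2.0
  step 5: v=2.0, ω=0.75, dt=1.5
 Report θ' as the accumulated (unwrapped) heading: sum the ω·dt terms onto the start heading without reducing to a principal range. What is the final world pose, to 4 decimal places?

step 1: θ'=-0.3326 (R=-0.1667) → pose (-3.1066, 0.7007, -0.3326)
step 2: θ'=-0.3326 (straight) → pose (-2.6340, 0.5374, -0.3326)
step 3: θ'=-1.5826 (R=0.8000) → pose (-3.1727, 1.3030, -1.5826)
step 4: θ'=-1.5826 (straight) → pose (-3.1963, -0.6968, -1.5826)
step 5: θ'=-0.4576 (R=2.6667) → pose (-1.7080, -3.1206, -0.4576)

(-1.7080, -3.1206, -0.4576)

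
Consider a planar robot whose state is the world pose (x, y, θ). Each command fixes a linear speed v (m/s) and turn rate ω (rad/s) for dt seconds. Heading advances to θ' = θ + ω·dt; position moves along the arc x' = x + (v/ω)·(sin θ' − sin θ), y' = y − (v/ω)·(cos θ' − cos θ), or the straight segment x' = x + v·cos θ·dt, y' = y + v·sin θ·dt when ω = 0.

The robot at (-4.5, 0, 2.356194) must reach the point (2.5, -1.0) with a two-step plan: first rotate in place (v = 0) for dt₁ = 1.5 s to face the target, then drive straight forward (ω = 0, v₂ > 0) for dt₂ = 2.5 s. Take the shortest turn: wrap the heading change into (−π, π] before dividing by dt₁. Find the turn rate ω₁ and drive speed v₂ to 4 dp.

ω₁ = -1.6654, v₂ = 2.8284

heading to target = atan2(-1−0, 2.5−-4.5) = -0.1419
Δθ = wrap(-0.1419 − 2.3562) = -2.4981; ω₁ = Δθ/dt₁ = -1.6654
distance = √((2.5−-4.5)² + (-1−0)²) = 7.0711; v₂ = distance/dt₂ = 2.8284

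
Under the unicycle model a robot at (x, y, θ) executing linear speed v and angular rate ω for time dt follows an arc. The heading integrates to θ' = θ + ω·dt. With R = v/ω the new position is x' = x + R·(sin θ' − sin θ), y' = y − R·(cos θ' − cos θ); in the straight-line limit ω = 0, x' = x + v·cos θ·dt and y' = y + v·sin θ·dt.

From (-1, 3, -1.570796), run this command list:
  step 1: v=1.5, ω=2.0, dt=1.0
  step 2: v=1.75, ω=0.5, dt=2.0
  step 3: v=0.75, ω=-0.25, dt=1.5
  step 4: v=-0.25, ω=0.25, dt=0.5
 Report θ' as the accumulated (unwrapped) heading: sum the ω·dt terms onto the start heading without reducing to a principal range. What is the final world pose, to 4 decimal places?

(2.3772, 5.9528, 1.1792)

step 1: θ'=0.4292 (R=0.7500) → pose (0.0621, 2.3180, 0.4292)
step 2: θ'=1.4292 (R=3.5000) → pose (2.0706, 5.0066, 1.4292)
step 3: θ'=1.0542 (R=-3.0000) → pose (2.4320, 6.0650, 1.0542)
step 4: θ'=1.1792 (R=-1.0000) → pose (2.3772, 5.9528, 1.1792)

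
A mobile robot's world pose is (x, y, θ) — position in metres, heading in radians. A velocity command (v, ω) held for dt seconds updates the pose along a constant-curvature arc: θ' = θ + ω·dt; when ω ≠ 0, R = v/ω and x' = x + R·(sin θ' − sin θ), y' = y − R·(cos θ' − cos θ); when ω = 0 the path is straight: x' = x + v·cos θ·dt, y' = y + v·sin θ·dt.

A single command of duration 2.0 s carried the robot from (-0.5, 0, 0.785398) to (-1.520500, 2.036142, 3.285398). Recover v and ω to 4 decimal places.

v = 1.5000, ω = 1.2500

Δθ = 3.285398 − 0.785398 = 2.500000
ω = Δθ/dt = 2.500000/2.0 = 1.2500
R = −Δy/(cos θ' − cos θ) = 1.2000
v = R·ω = 1.2000·1.2500 = 1.5000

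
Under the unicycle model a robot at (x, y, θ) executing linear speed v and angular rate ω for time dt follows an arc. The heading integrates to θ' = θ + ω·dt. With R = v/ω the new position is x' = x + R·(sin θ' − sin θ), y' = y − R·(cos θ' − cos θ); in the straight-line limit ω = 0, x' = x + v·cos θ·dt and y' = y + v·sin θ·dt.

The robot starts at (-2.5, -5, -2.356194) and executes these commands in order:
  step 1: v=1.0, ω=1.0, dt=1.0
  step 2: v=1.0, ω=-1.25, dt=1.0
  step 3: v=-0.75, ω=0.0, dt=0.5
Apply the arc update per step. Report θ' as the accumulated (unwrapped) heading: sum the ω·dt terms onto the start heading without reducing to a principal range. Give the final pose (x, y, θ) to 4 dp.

(-2.8209, -6.5872, -2.6062)

step 1: θ'=-1.3562 (R=1.0000) → pose (-2.7700, -5.9201, -1.3562)
step 2: θ'=-2.6062 (R=-0.8000) → pose (-3.1435, -6.7785, -2.6062)
step 3: θ'=-2.6062 (straight) → pose (-2.8209, -6.5872, -2.6062)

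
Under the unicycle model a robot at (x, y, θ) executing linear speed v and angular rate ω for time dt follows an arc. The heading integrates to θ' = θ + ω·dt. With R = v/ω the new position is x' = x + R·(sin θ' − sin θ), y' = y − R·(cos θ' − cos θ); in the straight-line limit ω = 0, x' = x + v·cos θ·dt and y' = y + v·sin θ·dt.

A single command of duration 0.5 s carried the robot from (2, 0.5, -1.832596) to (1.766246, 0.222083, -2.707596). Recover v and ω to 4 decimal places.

Δθ = -2.707596 − -1.832596 = -0.875000
ω = Δθ/dt = -0.875000/0.5 = -1.7500
R = −Δy/(cos θ' − cos θ) = -0.4286
v = R·ω = -0.4286·-1.7500 = 0.7500

v = 0.7500, ω = -1.7500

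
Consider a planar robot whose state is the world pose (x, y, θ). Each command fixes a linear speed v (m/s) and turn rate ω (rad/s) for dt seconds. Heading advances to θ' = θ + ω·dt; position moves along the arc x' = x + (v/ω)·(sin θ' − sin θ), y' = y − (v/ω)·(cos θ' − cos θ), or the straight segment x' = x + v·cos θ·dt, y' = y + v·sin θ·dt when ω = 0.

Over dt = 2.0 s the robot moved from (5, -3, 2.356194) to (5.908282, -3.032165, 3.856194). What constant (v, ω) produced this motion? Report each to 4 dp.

Δθ = 3.856194 − 2.356194 = 1.500000
ω = Δθ/dt = 1.500000/2.0 = 0.7500
R = Δx/(sin θ' − sin θ) = -0.6667
v = R·ω = -0.6667·0.7500 = -0.5000

v = -0.5000, ω = 0.7500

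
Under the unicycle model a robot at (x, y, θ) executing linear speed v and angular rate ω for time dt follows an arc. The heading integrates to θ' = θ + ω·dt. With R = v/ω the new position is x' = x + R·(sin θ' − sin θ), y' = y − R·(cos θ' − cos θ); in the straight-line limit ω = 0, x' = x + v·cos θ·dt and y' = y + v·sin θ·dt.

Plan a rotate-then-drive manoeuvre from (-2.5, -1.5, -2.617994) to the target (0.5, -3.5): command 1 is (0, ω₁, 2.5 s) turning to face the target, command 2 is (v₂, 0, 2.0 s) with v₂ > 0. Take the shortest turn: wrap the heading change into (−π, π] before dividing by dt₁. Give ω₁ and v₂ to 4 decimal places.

ω₁ = 0.8120, v₂ = 1.8028

heading to target = atan2(-3.5−-1.5, 0.5−-2.5) = -0.5880
Δθ = wrap(-0.5880 − -2.6180) = 2.0300; ω₁ = Δθ/dt₁ = 0.8120
distance = √((0.5−-2.5)² + (-3.5−-1.5)²) = 3.6056; v₂ = distance/dt₂ = 1.8028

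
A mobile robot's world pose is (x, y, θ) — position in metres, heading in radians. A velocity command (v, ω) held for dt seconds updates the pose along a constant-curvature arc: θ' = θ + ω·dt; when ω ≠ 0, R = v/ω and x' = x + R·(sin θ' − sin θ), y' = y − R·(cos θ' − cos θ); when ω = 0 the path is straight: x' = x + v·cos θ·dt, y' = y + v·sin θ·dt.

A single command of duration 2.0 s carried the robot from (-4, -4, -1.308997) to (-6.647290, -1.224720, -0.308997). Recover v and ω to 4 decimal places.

v = -2.0000, ω = 0.5000

Δθ = -0.308997 − -1.308997 = 1.000000
ω = Δθ/dt = 1.000000/2.0 = 0.5000
R = −Δy/(cos θ' − cos θ) = -4.0000
v = R·ω = -4.0000·0.5000 = -2.0000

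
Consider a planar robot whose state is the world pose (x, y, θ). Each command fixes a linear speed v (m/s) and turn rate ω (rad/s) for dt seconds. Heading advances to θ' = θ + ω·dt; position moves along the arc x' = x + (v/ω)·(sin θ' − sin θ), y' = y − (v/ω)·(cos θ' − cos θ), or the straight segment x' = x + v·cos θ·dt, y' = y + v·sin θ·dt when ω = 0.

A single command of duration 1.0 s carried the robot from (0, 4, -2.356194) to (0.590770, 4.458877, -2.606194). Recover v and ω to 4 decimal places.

Δθ = -2.606194 − -2.356194 = -0.250000
ω = Δθ/dt = -0.250000/1.0 = -0.2500
R = Δx/(sin θ' − sin θ) = 3.0000
v = R·ω = 3.0000·-0.2500 = -0.7500

v = -0.7500, ω = -0.2500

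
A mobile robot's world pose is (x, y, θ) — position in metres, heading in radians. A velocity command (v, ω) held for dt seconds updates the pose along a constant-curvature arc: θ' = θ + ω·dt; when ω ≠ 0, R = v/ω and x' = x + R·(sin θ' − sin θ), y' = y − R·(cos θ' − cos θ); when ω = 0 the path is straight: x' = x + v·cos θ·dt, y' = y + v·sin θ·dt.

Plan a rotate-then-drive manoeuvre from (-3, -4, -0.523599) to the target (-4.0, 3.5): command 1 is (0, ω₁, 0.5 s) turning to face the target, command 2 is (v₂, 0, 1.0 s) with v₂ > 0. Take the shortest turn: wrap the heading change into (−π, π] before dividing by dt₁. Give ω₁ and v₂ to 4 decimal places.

ω₁ = 4.4539, v₂ = 7.5664

heading to target = atan2(3.5−-4, -4−-3) = 1.7033
Δθ = wrap(1.7033 − -0.5236) = 2.2269; ω₁ = Δθ/dt₁ = 4.4539
distance = √((-4−-3)² + (3.5−-4)²) = 7.5664; v₂ = distance/dt₂ = 7.5664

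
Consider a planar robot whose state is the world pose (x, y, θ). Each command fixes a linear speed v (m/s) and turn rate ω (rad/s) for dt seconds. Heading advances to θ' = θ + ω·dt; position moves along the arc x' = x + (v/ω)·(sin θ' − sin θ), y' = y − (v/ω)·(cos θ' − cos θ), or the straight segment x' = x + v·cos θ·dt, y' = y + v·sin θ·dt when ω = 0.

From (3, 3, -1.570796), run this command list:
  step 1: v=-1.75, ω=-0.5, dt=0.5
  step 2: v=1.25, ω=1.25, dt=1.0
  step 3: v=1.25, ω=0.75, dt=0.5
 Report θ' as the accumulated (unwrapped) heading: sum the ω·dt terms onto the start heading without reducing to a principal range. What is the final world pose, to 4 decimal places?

(4.1137, 2.5447, -0.1958)

step 1: θ'=-1.8208 (R=3.5000) → pose (3.1088, 3.8659, -1.8208)
step 2: θ'=-0.5708 (R=1.0000) → pose (3.5374, 2.7770, -0.5708)
step 3: θ'=-0.1958 (R=1.6667) → pose (4.1137, 2.5447, -0.1958)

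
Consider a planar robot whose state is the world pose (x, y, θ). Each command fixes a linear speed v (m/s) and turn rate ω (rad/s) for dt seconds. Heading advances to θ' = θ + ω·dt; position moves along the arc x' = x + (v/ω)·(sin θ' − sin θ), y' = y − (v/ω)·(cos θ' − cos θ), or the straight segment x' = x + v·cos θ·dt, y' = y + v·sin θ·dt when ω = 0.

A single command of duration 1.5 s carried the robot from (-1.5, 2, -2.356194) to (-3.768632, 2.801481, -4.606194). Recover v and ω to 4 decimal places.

Δθ = -4.606194 − -2.356194 = -2.250000
ω = Δθ/dt = -2.250000/1.5 = -1.5000
R = Δx/(sin θ' − sin θ) = -1.3333
v = R·ω = -1.3333·-1.5000 = 2.0000

v = 2.0000, ω = -1.5000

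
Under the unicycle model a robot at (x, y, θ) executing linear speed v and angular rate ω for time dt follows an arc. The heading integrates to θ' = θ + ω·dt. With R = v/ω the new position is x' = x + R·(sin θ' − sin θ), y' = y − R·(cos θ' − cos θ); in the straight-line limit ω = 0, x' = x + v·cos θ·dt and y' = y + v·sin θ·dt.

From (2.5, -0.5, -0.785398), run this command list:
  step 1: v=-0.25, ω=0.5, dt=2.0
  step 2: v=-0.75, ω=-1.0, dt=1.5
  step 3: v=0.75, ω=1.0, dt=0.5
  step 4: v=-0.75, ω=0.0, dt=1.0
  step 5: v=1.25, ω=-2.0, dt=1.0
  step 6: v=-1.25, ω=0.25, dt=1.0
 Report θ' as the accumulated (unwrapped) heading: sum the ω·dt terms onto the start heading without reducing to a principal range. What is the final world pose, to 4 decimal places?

step 1: θ'=0.2146 (R=-0.5000) → pose (2.0400, -0.3650, 0.2146)
step 2: θ'=-1.2854 (R=0.7500) → pose (1.1606, 0.1566, -1.2854)
step 3: θ'=-0.7854 (R=0.7500) → pose (1.3499, -0.1626, -0.7854)
step 4: θ'=-0.7854 (straight) → pose (0.8196, 0.3678, -0.7854)
step 5: θ'=-2.7854 (R=-0.6250) → pose (0.5956, -0.6599, -2.7854)
step 6: θ'=-2.5354 (R=-5.0000) → pose (1.7008, -0.0829, -2.5354)

(1.7008, -0.0829, -2.5354)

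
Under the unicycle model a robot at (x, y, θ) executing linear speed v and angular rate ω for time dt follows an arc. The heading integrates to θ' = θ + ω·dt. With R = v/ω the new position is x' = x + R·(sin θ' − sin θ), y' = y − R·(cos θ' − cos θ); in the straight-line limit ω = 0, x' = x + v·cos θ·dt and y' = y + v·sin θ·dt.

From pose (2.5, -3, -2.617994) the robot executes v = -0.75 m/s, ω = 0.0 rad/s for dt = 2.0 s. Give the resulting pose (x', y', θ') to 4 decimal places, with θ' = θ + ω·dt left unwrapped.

(3.7990, -2.2500, -2.6180)

θ' = -2.6180 + 0.0·2.0 = -2.6180
ω = 0 → straight: x' = 2.5 + -0.75·cos(-2.6180)·2.0 = 3.7990
y' = -3 + -0.75·sin(-2.6180)·2.0 = -2.2500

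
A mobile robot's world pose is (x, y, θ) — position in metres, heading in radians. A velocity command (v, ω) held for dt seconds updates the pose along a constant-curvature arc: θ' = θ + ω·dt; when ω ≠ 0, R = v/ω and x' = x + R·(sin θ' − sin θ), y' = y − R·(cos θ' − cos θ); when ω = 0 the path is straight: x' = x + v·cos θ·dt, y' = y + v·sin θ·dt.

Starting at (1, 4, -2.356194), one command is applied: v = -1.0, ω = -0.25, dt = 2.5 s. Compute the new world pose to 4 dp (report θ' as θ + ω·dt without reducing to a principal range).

θ' = -2.3562 + -0.25·2.5 = -2.9812
R = v/ω = -1.0/-0.25 = 4.0000
x' = 1 + 4.0000·(sin -2.9812 − sin -2.3562) = 3.1896
y' = 4 − 4.0000·(cos -2.9812 − cos -2.3562) = 5.1202

(3.1896, 5.1202, -2.9812)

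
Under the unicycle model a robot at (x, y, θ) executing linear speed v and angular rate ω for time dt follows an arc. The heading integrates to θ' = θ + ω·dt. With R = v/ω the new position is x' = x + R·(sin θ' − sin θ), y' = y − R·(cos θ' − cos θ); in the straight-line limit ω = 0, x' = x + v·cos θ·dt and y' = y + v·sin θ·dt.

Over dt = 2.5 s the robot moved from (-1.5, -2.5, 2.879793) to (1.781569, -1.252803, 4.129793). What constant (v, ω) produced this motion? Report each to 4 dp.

Δθ = 4.129793 − 2.879793 = 1.250000
ω = Δθ/dt = 1.250000/2.5 = 0.5000
R = Δx/(sin θ' − sin θ) = -3.0000
v = R·ω = -3.0000·0.5000 = -1.5000

v = -1.5000, ω = 0.5000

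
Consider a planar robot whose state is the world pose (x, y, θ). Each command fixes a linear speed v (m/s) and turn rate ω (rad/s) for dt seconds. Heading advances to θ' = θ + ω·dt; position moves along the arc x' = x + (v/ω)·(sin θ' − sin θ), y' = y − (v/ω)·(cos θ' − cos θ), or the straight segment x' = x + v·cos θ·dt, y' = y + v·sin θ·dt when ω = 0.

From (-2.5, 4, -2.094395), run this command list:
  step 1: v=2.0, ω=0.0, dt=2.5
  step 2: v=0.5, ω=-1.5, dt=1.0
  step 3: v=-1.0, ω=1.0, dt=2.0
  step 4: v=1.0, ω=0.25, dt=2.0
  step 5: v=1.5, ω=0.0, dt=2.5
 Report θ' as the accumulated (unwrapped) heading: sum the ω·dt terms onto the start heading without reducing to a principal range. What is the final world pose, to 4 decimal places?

step 1: θ'=-2.0944 (straight) → pose (-5.0000, -0.3301, -2.0944)
step 2: θ'=-3.5944 (R=-0.3333) → pose (-5.4345, -0.4632, -3.5944)
step 3: θ'=-1.5944 (R=-1.0000) → pose (-3.9973, 0.4124, -1.5944)
step 4: θ'=-1.0944 (R=4.0000) → pose (-3.5530, -1.5163, -1.0944)
step 5: θ'=-1.0944 (straight) → pose (-1.8333, -4.8487, -1.0944)

(-1.8333, -4.8487, -1.0944)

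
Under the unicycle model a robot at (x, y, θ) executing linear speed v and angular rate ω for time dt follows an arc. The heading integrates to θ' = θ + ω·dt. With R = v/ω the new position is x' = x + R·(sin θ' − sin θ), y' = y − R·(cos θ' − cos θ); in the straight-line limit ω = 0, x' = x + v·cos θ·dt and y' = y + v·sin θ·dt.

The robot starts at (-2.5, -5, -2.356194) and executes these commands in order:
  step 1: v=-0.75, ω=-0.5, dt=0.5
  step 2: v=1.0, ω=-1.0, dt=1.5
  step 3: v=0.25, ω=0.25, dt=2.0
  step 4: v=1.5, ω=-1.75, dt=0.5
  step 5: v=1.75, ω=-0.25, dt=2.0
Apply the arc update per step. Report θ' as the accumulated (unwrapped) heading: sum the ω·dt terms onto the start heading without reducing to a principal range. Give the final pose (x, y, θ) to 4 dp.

(-4.2955, -0.1231, -4.9812)

step 1: θ'=-2.6062 (R=1.5000) → pose (-2.2046, -4.7706, -2.6062)
step 2: θ'=-4.1062 (R=-1.0000) → pose (-3.5366, -4.4802, -4.1062)
step 3: θ'=-3.6062 (R=1.0000) → pose (-3.9104, -4.1560, -3.6062)
step 4: θ'=-4.4812 (R=-0.8571) → pose (-4.3607, -3.5861, -4.4812)
step 5: θ'=-4.9812 (R=-7.0000) → pose (-4.2955, -0.1231, -4.9812)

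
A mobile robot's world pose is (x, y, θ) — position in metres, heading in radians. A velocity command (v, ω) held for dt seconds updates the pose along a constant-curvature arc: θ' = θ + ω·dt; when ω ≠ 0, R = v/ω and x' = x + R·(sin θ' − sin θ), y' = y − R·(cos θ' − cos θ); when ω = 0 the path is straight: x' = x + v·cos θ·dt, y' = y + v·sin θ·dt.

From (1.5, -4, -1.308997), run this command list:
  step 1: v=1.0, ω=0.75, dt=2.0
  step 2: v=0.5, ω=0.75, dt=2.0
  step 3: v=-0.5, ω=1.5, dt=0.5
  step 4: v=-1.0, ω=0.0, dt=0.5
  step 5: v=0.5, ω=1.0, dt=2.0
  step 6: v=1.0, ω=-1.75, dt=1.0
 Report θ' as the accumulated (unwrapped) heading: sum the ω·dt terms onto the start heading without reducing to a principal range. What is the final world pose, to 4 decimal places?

step 1: θ'=0.1910 (R=1.3333) → pose (3.0410, -4.9640, 0.1910)
step 2: θ'=1.6910 (R=0.6667) → pose (3.5763, -4.2295, 1.6910)
step 3: θ'=2.4410 (R=-0.3333) → pose (3.6924, -4.4444, 2.4410)
step 4: θ'=2.4410 (straight) → pose (4.0746, -4.7667, 2.4410)
step 5: θ'=4.4410 (R=0.5000) → pose (3.2706, -5.0149, 4.4410)
step 6: θ'=2.6910 (R=-0.5714) → pose (2.4712, -5.3761, 2.6910)

(2.4712, -5.3761, 2.6910)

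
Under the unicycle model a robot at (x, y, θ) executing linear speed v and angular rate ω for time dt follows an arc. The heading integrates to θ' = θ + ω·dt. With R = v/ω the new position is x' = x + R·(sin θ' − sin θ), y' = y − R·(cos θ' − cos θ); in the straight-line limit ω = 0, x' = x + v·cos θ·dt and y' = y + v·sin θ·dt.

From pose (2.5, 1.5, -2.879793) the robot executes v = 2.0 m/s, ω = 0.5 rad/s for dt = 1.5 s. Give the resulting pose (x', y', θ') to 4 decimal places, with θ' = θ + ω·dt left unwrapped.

(0.1441, -0.2424, -2.1298)

θ' = -2.8798 + 0.5·1.5 = -2.1298
R = v/ω = 2.0/0.5 = 4.0000
x' = 2.5 + 4.0000·(sin -2.1298 − sin -2.8798) = 0.1441
y' = 1.5 − 4.0000·(cos -2.1298 − cos -2.8798) = -0.2424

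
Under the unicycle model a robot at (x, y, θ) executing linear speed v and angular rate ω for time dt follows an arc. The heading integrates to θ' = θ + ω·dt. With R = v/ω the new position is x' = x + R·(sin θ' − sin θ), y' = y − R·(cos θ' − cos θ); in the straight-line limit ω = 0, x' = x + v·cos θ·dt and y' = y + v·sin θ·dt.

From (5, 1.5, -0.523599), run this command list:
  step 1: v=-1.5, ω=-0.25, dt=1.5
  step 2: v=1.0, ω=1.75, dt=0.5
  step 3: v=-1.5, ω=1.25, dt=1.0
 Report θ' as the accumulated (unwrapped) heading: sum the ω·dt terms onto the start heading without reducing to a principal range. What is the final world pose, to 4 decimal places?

step 1: θ'=-0.8986 (R=6.0000) → pose (3.3053, 2.9599, -0.8986)
step 2: θ'=-0.0236 (R=0.5714) → pose (3.7389, 2.7445, -0.0236)
step 3: θ'=1.2264 (R=-1.2000) → pose (2.5811, 1.9500, 1.2264)

(2.5811, 1.9500, 1.2264)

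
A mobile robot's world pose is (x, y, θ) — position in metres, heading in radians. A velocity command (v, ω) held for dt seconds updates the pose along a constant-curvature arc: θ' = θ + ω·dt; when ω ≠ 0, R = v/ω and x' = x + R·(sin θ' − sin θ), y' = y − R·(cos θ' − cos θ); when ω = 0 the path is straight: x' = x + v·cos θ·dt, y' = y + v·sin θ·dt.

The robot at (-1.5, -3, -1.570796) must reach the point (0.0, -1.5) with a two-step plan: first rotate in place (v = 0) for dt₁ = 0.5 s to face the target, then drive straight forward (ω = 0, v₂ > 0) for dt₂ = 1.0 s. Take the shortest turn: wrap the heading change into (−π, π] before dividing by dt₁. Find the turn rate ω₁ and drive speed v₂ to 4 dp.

heading to target = atan2(-1.5−-3, 0−-1.5) = 0.7854
Δθ = wrap(0.7854 − -1.5708) = 2.3562; ω₁ = Δθ/dt₁ = 4.7124
distance = √((0−-1.5)² + (-1.5−-3)²) = 2.1213; v₂ = distance/dt₂ = 2.1213

ω₁ = 4.7124, v₂ = 2.1213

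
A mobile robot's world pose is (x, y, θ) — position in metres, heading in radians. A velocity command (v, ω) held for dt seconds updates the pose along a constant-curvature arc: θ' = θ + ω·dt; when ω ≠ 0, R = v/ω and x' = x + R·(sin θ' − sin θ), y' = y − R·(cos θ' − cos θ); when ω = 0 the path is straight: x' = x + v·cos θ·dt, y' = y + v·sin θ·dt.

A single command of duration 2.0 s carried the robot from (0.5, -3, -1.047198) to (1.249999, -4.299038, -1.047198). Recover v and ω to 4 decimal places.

Δθ = -1.047198 − -1.047198 = 0.000000
ω = Δθ/dt = 0.000000/2.0 = 0.0000
ω = 0 → v = (Δx·cos θ + Δy·sin θ)/dt = 0.7500

v = 0.7500, ω = 0.0000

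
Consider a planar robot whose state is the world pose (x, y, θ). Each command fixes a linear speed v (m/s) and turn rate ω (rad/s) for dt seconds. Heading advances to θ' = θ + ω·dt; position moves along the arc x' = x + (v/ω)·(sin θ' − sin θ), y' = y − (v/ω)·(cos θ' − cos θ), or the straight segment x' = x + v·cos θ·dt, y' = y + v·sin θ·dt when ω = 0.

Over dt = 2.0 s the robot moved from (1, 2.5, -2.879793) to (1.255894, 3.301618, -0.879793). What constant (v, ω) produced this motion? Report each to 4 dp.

Δθ = -0.879793 − -2.879793 = 2.000000
ω = Δθ/dt = 2.000000/2.0 = 1.0000
R = −Δy/(cos θ' − cos θ) = -0.5000
v = R·ω = -0.5000·1.0000 = -0.5000

v = -0.5000, ω = 1.0000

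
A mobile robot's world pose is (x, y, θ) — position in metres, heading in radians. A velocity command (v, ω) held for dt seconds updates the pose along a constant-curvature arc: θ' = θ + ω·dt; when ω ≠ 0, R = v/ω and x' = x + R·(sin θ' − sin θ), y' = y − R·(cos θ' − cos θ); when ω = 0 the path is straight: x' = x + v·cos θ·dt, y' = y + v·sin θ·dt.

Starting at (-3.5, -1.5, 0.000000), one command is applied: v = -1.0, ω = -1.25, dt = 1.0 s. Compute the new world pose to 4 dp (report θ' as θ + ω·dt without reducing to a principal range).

(-4.2592, -0.9523, -1.2500)

θ' = 0.0000 + -1.25·1.0 = -1.2500
R = v/ω = -1.0/-1.25 = 0.8000
x' = -3.5 + 0.8000·(sin -1.2500 − sin 0.0000) = -4.2592
y' = -1.5 − 0.8000·(cos -1.2500 − cos 0.0000) = -0.9523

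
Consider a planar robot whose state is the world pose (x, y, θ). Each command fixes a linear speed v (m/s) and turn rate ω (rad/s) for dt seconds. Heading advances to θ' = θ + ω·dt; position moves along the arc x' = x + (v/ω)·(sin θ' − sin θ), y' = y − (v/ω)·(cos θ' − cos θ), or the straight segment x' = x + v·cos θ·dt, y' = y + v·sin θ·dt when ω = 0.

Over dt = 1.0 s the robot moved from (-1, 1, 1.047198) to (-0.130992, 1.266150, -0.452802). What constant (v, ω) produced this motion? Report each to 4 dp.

v = 1.0000, ω = -1.5000

Δθ = -0.452802 − 1.047198 = -1.500000
ω = Δθ/dt = -1.500000/1.0 = -1.5000
R = Δx/(sin θ' − sin θ) = -0.6667
v = R·ω = -0.6667·-1.5000 = 1.0000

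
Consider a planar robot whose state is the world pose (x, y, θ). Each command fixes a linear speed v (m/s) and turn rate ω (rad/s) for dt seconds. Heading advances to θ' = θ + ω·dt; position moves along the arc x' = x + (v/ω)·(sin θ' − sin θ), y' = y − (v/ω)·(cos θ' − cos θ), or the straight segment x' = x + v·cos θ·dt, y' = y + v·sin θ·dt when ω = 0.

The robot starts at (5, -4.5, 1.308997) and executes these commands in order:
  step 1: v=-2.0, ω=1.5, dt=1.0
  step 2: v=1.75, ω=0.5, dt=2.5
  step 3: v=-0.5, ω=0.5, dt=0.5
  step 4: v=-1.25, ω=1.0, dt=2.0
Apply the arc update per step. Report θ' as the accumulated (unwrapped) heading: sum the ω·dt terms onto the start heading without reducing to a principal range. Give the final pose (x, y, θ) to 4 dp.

step 1: θ'=2.8090 (R=-1.3333) → pose (5.8526, -6.1054, 2.8090)
step 2: θ'=4.0590 (R=3.5000) → pose (1.9307, -7.2860, 4.0590)
step 3: θ'=4.3090 (R=-1.0000) → pose (2.0564, -7.0706, 4.3090)
step 4: θ'=6.3090 (R=-1.2500) → pose (0.8745, -5.3304, 6.3090)

(0.8745, -5.3304, 6.3090)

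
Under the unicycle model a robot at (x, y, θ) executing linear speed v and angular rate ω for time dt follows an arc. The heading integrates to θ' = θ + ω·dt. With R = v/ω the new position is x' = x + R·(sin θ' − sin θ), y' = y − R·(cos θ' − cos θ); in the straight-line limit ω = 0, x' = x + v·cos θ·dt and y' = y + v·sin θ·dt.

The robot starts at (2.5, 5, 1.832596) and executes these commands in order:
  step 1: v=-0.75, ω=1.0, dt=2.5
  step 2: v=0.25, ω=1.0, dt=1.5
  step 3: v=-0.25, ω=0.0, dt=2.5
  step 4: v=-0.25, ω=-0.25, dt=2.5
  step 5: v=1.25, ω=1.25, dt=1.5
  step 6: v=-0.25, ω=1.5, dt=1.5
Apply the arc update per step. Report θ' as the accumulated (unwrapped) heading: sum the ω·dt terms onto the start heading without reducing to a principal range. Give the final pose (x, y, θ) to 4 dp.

step 1: θ'=4.3326 (R=-0.7500) → pose (3.9210, 4.9161, 4.3326)
step 2: θ'=5.8326 (R=0.2500) → pose (4.0443, 4.5983, 5.8326)
step 3: θ'=5.8326 (straight) → pose (3.4817, 4.8705, 5.8326)
step 4: θ'=5.2076 (R=1.0000) → pose (3.0373, 5.2955, 5.2076)
step 5: θ'=7.0826 (R=1.0000) → pose (4.6341, 5.0736, 7.0826)
step 6: θ'=9.3326 (R=-0.1667) → pose (4.7383, 4.7914, 9.3326)

(4.7383, 4.7914, 9.3326)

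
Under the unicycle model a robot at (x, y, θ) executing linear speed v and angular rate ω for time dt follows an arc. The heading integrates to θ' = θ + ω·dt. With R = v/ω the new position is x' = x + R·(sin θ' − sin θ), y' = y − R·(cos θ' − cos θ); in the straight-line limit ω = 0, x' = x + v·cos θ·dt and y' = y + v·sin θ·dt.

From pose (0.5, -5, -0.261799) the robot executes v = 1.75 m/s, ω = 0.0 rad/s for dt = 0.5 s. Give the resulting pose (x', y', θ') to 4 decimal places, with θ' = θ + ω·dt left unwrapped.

(1.3452, -5.2265, -0.2618)

θ' = -0.2618 + 0.0·0.5 = -0.2618
ω = 0 → straight: x' = 0.5 + 1.75·cos(-0.2618)·0.5 = 1.3452
y' = -5 + 1.75·sin(-0.2618)·0.5 = -5.2265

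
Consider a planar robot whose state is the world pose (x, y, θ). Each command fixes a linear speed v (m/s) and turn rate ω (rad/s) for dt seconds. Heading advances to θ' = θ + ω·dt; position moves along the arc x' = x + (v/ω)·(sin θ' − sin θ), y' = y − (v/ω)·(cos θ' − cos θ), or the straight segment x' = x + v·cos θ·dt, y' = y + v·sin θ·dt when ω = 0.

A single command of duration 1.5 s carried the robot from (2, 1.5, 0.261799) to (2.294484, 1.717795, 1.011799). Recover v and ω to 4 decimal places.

v = 0.2500, ω = 0.5000

Δθ = 1.011799 − 0.261799 = 0.750000
ω = Δθ/dt = 0.750000/1.5 = 0.5000
R = Δx/(sin θ' − sin θ) = 0.5000
v = R·ω = 0.5000·0.5000 = 0.2500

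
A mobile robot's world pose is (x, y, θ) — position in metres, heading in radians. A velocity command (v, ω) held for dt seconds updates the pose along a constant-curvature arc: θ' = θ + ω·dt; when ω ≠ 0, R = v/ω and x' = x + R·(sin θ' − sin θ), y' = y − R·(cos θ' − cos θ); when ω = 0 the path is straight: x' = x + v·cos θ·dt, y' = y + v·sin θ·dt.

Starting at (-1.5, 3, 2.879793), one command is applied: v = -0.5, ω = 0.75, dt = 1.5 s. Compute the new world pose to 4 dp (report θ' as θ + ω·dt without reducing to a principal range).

(-0.8208, 3.2106, 4.0048)

θ' = 2.8798 + 0.75·1.5 = 4.0048
R = v/ω = -0.5/0.75 = -0.6667
x' = -1.5 + -0.6667·(sin 4.0048 − sin 2.8798) = -0.8208
y' = 3 − -0.6667·(cos 4.0048 − cos 2.8798) = 3.2106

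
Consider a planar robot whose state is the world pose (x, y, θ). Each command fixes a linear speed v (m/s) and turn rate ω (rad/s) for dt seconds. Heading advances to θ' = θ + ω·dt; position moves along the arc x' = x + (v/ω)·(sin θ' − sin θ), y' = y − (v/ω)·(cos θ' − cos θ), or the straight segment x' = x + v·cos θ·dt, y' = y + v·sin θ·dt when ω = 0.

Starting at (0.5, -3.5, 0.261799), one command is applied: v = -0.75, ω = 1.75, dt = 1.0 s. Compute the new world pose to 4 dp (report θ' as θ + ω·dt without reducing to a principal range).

θ' = 0.2618 + 1.75·1.0 = 2.0118
R = v/ω = -0.75/1.75 = -0.4286
x' = 0.5 + -0.4286·(sin 2.0118 − sin 0.2618) = 0.2234
y' = -3.5 − -0.4286·(cos 2.0118 − cos 0.2618) = -4.0969

(0.2234, -4.0969, 2.0118)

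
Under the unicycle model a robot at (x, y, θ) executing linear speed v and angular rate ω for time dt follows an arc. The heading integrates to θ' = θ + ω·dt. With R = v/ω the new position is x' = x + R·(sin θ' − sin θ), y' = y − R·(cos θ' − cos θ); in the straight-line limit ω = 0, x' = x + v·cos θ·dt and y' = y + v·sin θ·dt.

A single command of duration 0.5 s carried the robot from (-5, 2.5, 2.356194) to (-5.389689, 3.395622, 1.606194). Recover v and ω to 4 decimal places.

Δθ = 1.606194 − 2.356194 = -0.750000
ω = Δθ/dt = -0.750000/0.5 = -1.5000
R = −Δy/(cos θ' − cos θ) = -1.3333
v = R·ω = -1.3333·-1.5000 = 2.0000

v = 2.0000, ω = -1.5000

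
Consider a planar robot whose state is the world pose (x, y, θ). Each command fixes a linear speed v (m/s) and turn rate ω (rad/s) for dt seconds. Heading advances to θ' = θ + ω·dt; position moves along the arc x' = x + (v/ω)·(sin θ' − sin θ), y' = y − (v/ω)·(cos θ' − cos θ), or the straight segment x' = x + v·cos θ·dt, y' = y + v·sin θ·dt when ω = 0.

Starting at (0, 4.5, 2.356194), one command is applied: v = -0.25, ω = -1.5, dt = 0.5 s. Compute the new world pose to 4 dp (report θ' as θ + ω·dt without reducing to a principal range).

θ' = 2.3562 + -1.5·0.5 = 1.6062
R = v/ω = -0.25/-1.5 = 0.1667
x' = 0 + 0.1667·(sin 1.6062 − sin 2.3562) = 0.0487
y' = 4.5 − 0.1667·(cos 1.6062 − cos 2.3562) = 4.3880

(0.0487, 4.3880, 1.6062)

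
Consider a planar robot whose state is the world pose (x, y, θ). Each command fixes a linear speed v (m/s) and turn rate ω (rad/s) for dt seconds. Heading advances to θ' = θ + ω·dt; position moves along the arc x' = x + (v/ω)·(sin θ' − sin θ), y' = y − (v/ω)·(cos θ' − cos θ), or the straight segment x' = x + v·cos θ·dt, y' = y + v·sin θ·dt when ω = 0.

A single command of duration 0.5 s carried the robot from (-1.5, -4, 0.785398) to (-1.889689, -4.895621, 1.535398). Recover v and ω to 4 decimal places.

Δθ = 1.535398 − 0.785398 = 0.750000
ω = Δθ/dt = 0.750000/0.5 = 1.5000
R = −Δy/(cos θ' − cos θ) = -1.3333
v = R·ω = -1.3333·1.5000 = -2.0000

v = -2.0000, ω = 1.5000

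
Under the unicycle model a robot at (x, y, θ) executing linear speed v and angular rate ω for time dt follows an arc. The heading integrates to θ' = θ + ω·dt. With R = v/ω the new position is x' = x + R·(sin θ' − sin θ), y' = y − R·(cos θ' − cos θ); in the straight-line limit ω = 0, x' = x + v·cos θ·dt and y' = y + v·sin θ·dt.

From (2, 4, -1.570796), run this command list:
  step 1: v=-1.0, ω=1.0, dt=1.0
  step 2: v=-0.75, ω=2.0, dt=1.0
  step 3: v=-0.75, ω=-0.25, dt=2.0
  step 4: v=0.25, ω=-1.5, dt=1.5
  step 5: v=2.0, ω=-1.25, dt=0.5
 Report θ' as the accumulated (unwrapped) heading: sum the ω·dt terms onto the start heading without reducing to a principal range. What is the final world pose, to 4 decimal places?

step 1: θ'=-0.5708 (R=-1.0000) → pose (1.5403, 4.8415, -0.5708)
step 2: θ'=1.4292 (R=-0.3750) → pose (0.9664, 4.5788, 1.4292)
step 3: θ'=0.9292 (R=3.0000) → pose (0.3999, 3.2068, 0.9292)
step 4: θ'=-1.3208 (R=-0.1667) → pose (0.6949, 3.1483, -1.3208)
step 5: θ'=-1.9458 (R=-1.6000) → pose (0.6335, 2.1664, -1.9458)

(0.6335, 2.1664, -1.9458)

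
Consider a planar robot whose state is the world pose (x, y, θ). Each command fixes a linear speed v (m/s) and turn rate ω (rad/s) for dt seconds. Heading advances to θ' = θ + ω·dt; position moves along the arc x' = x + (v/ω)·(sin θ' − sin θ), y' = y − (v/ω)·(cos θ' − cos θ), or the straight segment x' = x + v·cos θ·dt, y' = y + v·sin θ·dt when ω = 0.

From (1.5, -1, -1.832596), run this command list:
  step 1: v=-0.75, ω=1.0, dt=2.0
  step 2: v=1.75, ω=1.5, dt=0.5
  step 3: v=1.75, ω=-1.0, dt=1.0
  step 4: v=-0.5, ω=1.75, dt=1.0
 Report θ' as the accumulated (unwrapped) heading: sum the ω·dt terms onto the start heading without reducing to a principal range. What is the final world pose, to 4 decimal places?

step 1: θ'=0.1674 (R=-0.7500) → pose (0.6506, -0.0664, 0.1674)
step 2: θ'=0.9174 (R=1.1667) → pose (1.3826, 0.3748, 0.9174)
step 3: θ'=-0.0826 (R=-1.7500) → pose (2.9165, 1.0550, -0.0826)
step 4: θ'=1.6674 (R=-0.2857) → pose (2.6085, 0.7427, 1.6674)

(2.6085, 0.7427, 1.6674)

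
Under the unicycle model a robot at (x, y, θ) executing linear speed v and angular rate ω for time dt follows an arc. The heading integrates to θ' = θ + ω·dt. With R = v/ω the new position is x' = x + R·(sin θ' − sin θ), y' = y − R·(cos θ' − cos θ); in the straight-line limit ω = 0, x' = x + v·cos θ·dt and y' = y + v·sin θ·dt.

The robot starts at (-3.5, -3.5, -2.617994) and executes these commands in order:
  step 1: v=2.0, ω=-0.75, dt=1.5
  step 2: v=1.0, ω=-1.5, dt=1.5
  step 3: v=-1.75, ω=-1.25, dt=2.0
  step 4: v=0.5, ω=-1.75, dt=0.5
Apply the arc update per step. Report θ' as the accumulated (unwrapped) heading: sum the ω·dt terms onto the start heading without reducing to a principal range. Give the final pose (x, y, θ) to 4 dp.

step 1: θ'=-3.7430 (R=-2.6667) → pose (-6.3421, -3.3894, -3.7430)
step 2: θ'=-5.9930 (R=-0.6667) → pose (-6.1557, -2.2009, -5.9930)
step 3: θ'=-8.4930 (R=1.4000) → pose (-7.6800, -0.0245, -8.4930)
step 4: θ'=-9.3680 (R=-0.2857) → pose (-7.8932, -0.1393, -9.3680)

(-7.8932, -0.1393, -9.3680)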